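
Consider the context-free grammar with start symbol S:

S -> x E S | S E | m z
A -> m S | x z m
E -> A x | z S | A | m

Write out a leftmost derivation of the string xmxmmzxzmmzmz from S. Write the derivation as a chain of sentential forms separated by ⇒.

S ⇒ xES   [S -> x E S]
xES ⇒ xAS   [E -> A]
xAS ⇒ xmSS   [A -> m S]
xmSS ⇒ xmxESS   [S -> x E S]
xmxESS ⇒ xmxASS   [E -> A]
xmxASS ⇒ xmxmSSS   [A -> m S]
xmxmSSS ⇒ xmxmSESS   [S -> S E]
xmxmSESS ⇒ xmxmmzESS   [S -> m z]
xmxmmzESS ⇒ xmxmmzASS   [E -> A]
xmxmmzASS ⇒ xmxmmzxzmSS   [A -> x z m]
xmxmmzxzmSS ⇒ xmxmmzxzmmzS   [S -> m z]
xmxmmzxzmmzS ⇒ xmxmmzxzmmzmz   [S -> m z]

S ⇒ xES ⇒ xAS ⇒ xmSS ⇒ xmxESS ⇒ xmxASS ⇒ xmxmSSS ⇒ xmxmSESS ⇒ xmxmmzESS ⇒ xmxmmzASS ⇒ xmxmmzxzmSS ⇒ xmxmmzxzmmzS ⇒ xmxmmzxzmmzmz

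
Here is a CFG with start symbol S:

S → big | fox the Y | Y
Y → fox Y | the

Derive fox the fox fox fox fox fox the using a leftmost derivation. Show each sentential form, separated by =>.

S => fox the Y => fox the fox Y => fox the fox fox Y => fox the fox fox fox Y => fox the fox fox fox fox Y => fox the fox fox fox fox fox Y => fox the fox fox fox fox fox the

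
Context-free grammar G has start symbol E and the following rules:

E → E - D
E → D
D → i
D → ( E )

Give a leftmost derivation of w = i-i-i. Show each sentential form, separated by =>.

E => E-D => E-D-D => D-D-D => i-D-D => i-i-D => i-i-i

E => E-D   [E → E - D]
E-D => E-D-D   [E → E - D]
E-D-D => D-D-D   [E → D]
D-D-D => i-D-D   [D → i]
i-D-D => i-i-D   [D → i]
i-i-D => i-i-i   [D → i]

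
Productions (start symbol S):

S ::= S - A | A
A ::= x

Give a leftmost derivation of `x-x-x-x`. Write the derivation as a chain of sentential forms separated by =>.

S=>S-A=>S-A-A=>S-A-A-A=>A-A-A-A=>x-A-A-A=>x-x-A-A=>x-x-x-A=>x-x-x-x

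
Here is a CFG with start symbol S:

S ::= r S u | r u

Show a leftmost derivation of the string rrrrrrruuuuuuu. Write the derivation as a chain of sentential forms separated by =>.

S=>rSu=>rrSuu=>rrrSuuu=>rrrrSuuuu=>rrrrrSuuuuu=>rrrrrrSuuuuuu=>rrrrrrruuuuuuu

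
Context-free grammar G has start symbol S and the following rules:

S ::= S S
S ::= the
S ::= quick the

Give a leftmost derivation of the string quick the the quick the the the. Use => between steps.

S => S S => S S S => quick the S S => quick the the S => quick the the S S => quick the the quick the S => quick the the quick the S S => quick the the quick the the S => quick the the quick the the the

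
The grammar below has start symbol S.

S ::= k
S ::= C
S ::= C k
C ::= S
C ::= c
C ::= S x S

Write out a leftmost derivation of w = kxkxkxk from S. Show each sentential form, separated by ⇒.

S ⇒ C   [S ::= C]
C ⇒ SxS   [C ::= S x S]
SxS ⇒ CxS   [S ::= C]
CxS ⇒ SxSxS   [C ::= S x S]
SxSxS ⇒ CxSxS   [S ::= C]
CxSxS ⇒ SxSxSxS   [C ::= S x S]
SxSxSxS ⇒ kxSxSxS   [S ::= k]
kxSxSxS ⇒ kxkxSxS   [S ::= k]
kxkxSxS ⇒ kxkxkxS   [S ::= k]
kxkxkxS ⇒ kxkxkxk   [S ::= k]

S ⇒ C ⇒ SxS ⇒ CxS ⇒ SxSxS ⇒ CxSxS ⇒ SxSxSxS ⇒ kxSxSxS ⇒ kxkxSxS ⇒ kxkxkxS ⇒ kxkxkxk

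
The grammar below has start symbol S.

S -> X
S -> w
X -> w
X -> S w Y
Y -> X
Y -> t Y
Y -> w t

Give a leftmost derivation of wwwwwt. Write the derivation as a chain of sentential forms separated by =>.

S => X => SwY => XwY => SwYwY => wwYwY => wwXwY => wwwwY => wwwwwt

S => X   [S -> X]
X => SwY   [X -> S w Y]
SwY => XwY   [S -> X]
XwY => SwYwY   [X -> S w Y]
SwYwY => wwYwY   [S -> w]
wwYwY => wwXwY   [Y -> X]
wwXwY => wwwwY   [X -> w]
wwwwY => wwwwwt   [Y -> w t]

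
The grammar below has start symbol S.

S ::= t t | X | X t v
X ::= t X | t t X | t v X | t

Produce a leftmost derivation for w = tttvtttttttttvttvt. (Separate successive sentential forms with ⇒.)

S ⇒ X   [S ::= X]
X ⇒ ttX   [X ::= t t X]
ttX ⇒ tttvX   [X ::= t v X]
tttvX ⇒ tttvttX   [X ::= t t X]
tttvttX ⇒ tttvttttX   [X ::= t t X]
tttvttttX ⇒ tttvtttttX   [X ::= t X]
tttvtttttX ⇒ tttvtttttttX   [X ::= t t X]
tttvtttttttX ⇒ tttvttttttttX   [X ::= t X]
tttvttttttttX ⇒ tttvtttttttttvX   [X ::= t v X]
tttvtttttttttvX ⇒ tttvtttttttttvtX   [X ::= t X]
tttvtttttttttvtX ⇒ tttvtttttttttvttvX   [X ::= t v X]
tttvtttttttttvttvX ⇒ tttvtttttttttvttvt   [X ::= t]

S⇒X⇒ttX⇒tttvX⇒tttvttX⇒tttvttttX⇒tttvtttttX⇒tttvtttttttX⇒tttvttttttttX⇒tttvtttttttttvX⇒tttvtttttttttvtX⇒tttvtttttttttvttvX⇒tttvtttttttttvttvt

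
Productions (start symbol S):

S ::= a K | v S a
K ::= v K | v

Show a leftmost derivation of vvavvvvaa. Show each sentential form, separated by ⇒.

S ⇒ vSa ⇒ vvSaa ⇒ vvaKaa ⇒ vvavKaa ⇒ vvavvKaa ⇒ vvavvvKaa ⇒ vvavvvvaa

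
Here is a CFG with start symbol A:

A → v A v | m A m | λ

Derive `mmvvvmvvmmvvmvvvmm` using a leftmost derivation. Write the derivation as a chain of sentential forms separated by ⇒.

A ⇒ mAm ⇒ mmAmm ⇒ mmvAvmm ⇒ mmvvAvvmm ⇒ mmvvvAvvvmm ⇒ mmvvvmAmvvvmm ⇒ mmvvvmvAvmvvvmm ⇒ mmvvvmvvAvvmvvvmm ⇒ mmvvvmvvmAmvvmvvvmm ⇒ mmvvvmvvmmvvmvvvmm

A ⇒ mAm   [A → m A m]
mAm ⇒ mmAmm   [A → m A m]
mmAmm ⇒ mmvAvmm   [A → v A v]
mmvAvmm ⇒ mmvvAvvmm   [A → v A v]
mmvvAvvmm ⇒ mmvvvAvvvmm   [A → v A v]
mmvvvAvvvmm ⇒ mmvvvmAmvvvmm   [A → m A m]
mmvvvmAmvvvmm ⇒ mmvvvmvAvmvvvmm   [A → v A v]
mmvvvmvAvmvvvmm ⇒ mmvvvmvvAvvmvvvmm   [A → v A v]
mmvvvmvvAvvmvvvmm ⇒ mmvvvmvvmAmvvmvvvmm   [A → m A m]
mmvvvmvvmAmvvmvvvmm ⇒ mmvvvmvvmmvvmvvvmm   [A → λ]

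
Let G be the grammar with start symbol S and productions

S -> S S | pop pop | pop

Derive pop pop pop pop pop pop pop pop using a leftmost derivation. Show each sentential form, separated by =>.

S => S S => pop pop S => pop pop S S => pop pop S S S => pop pop S S S S => pop pop pop S S S => pop pop pop pop pop S S => pop pop pop pop pop pop pop S => pop pop pop pop pop pop pop pop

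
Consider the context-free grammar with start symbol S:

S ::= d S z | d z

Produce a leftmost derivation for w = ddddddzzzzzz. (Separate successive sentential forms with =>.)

S => dSz => ddSzz => dddSzzz => ddddSzzzz => dddddSzzzzz => ddddddzzzzzz

S => dSz   [S ::= d S z]
dSz => ddSzz   [S ::= d S z]
ddSzz => dddSzzz   [S ::= d S z]
dddSzzz => ddddSzzzz   [S ::= d S z]
ddddSzzzz => dddddSzzzzz   [S ::= d S z]
dddddSzzzzz => ddddddzzzzzz   [S ::= d z]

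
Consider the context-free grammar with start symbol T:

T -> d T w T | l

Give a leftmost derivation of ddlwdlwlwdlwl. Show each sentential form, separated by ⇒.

T ⇒ dTwT ⇒ ddTwTwT ⇒ ddlwTwT ⇒ ddlwdTwTwT ⇒ ddlwdlwTwT ⇒ ddlwdlwlwT ⇒ ddlwdlwlwdTwT ⇒ ddlwdlwlwdlwT ⇒ ddlwdlwlwdlwl

T ⇒ dTwT   [T -> d T w T]
dTwT ⇒ ddTwTwT   [T -> d T w T]
ddTwTwT ⇒ ddlwTwT   [T -> l]
ddlwTwT ⇒ ddlwdTwTwT   [T -> d T w T]
ddlwdTwTwT ⇒ ddlwdlwTwT   [T -> l]
ddlwdlwTwT ⇒ ddlwdlwlwT   [T -> l]
ddlwdlwlwT ⇒ ddlwdlwlwdTwT   [T -> d T w T]
ddlwdlwlwdTwT ⇒ ddlwdlwlwdlwT   [T -> l]
ddlwdlwlwdlwT ⇒ ddlwdlwlwdlwl   [T -> l]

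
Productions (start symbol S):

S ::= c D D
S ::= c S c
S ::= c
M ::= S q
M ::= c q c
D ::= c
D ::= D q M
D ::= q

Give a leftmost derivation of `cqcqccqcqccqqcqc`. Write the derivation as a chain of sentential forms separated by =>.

S => cDD => cqD => cqDqM => cqDqMqM => cqcqMqM => cqcqSqqM => cqcqcDDqqM => cqcqcDqMDqqM => cqcqccqMDqqM => cqcqccqcqcDqqM => cqcqccqcqccqqM => cqcqccqcqccqqcqc

S => cDD   [S ::= c D D]
cDD => cqD   [D ::= q]
cqD => cqDqM   [D ::= D q M]
cqDqM => cqDqMqM   [D ::= D q M]
cqDqMqM => cqcqMqM   [D ::= c]
cqcqMqM => cqcqSqqM   [M ::= S q]
cqcqSqqM => cqcqcDDqqM   [S ::= c D D]
cqcqcDDqqM => cqcqcDqMDqqM   [D ::= D q M]
cqcqcDqMDqqM => cqcqccqMDqqM   [D ::= c]
cqcqccqMDqqM => cqcqccqcqcDqqM   [M ::= c q c]
cqcqccqcqcDqqM => cqcqccqcqccqqM   [D ::= c]
cqcqccqcqccqqM => cqcqccqcqccqqcqc   [M ::= c q c]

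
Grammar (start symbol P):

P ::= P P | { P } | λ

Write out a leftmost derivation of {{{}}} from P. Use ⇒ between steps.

P ⇒ PP ⇒ PPP ⇒ {P}PP ⇒ {{P}}PP ⇒ {{PP}}PP ⇒ {{PPP}}PP ⇒ {{{P}PP}}PP ⇒ {{{}PP}}PP ⇒ {{{}P}}PP ⇒ {{{}}}PP ⇒ {{{}}}P ⇒ {{{}}}

P ⇒ PP   [P ::= P P]
PP ⇒ PPP   [P ::= P P]
PPP ⇒ {P}PP   [P ::= { P }]
{P}PP ⇒ {{P}}PP   [P ::= { P }]
{{P}}PP ⇒ {{PP}}PP   [P ::= P P]
{{PP}}PP ⇒ {{PPP}}PP   [P ::= P P]
{{PPP}}PP ⇒ {{{P}PP}}PP   [P ::= { P }]
{{{P}PP}}PP ⇒ {{{}PP}}PP   [P ::= λ]
{{{}PP}}PP ⇒ {{{}P}}PP   [P ::= λ]
{{{}P}}PP ⇒ {{{}}}PP   [P ::= λ]
{{{}}}PP ⇒ {{{}}}P   [P ::= λ]
{{{}}}P ⇒ {{{}}}   [P ::= λ]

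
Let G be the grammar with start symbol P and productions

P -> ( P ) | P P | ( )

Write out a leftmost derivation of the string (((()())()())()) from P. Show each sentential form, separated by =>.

P=>(P)=>(PP)=>((P)P)=>((PP)P)=>((PPP)P)=>(((P)PP)P)=>(((PP)PP)P)=>(((()P)PP)P)=>(((()())PP)P)=>(((()())()P)P)=>(((()())()())P)=>(((()())()())())

P => (P)   [P -> ( P )]
(P) => (PP)   [P -> P P]
(PP) => ((P)P)   [P -> ( P )]
((P)P) => ((PP)P)   [P -> P P]
((PP)P) => ((PPP)P)   [P -> P P]
((PPP)P) => (((P)PP)P)   [P -> ( P )]
(((P)PP)P) => (((PP)PP)P)   [P -> P P]
(((PP)PP)P) => (((()P)PP)P)   [P -> ( )]
(((()P)PP)P) => (((()())PP)P)   [P -> ( )]
(((()())PP)P) => (((()())()P)P)   [P -> ( )]
(((()())()P)P) => (((()())()())P)   [P -> ( )]
(((()())()())P) => (((()())()())())   [P -> ( )]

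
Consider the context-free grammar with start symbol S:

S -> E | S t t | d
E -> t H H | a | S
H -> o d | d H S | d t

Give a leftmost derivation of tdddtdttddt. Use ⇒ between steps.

S⇒E⇒tHH⇒tdHSH⇒tddHSSH⇒tdddtSSH⇒tdddtSttSH⇒tdddtdttSH⇒tdddtdttdH⇒tdddtdttddt

S ⇒ E   [S -> E]
E ⇒ tHH   [E -> t H H]
tHH ⇒ tdHSH   [H -> d H S]
tdHSH ⇒ tddHSSH   [H -> d H S]
tddHSSH ⇒ tdddtSSH   [H -> d t]
tdddtSSH ⇒ tdddtSttSH   [S -> S t t]
tdddtSttSH ⇒ tdddtdttSH   [S -> d]
tdddtdttSH ⇒ tdddtdttdH   [S -> d]
tdddtdttdH ⇒ tdddtdttddt   [H -> d t]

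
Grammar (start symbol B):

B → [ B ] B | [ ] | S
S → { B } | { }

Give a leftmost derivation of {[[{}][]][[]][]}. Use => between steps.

B => S => {B} => {[B]B} => {[[B]B]B} => {[[S]B]B} => {[[{}]B]B} => {[[{}][]]B} => {[[{}][]][B]B} => {[[{}][]][[]]B} => {[[{}][]][[]][]}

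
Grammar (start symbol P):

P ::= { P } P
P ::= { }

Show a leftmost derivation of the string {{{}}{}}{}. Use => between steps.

P => {P}P   [P ::= { P } P]
{P}P => {{P}P}P   [P ::= { P } P]
{{P}P}P => {{{}}P}P   [P ::= { }]
{{{}}P}P => {{{}}{}}P   [P ::= { }]
{{{}}{}}P => {{{}}{}}{}   [P ::= { }]

P=>{P}P=>{{P}P}P=>{{{}}P}P=>{{{}}{}}P=>{{{}}{}}{}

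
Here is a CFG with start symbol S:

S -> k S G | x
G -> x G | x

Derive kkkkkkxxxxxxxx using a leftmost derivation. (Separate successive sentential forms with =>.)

S => kSG => kkSGG => kkkSGGG => kkkkSGGGG => kkkkkSGGGGG => kkkkkkSGGGGGG => kkkkkkxGGGGGG => kkkkkkxxGGGGGG => kkkkkkxxxGGGGG => kkkkkkxxxxGGGG => kkkkkkxxxxxGGG => kkkkkkxxxxxxGG => kkkkkkxxxxxxxG => kkkkkkxxxxxxxx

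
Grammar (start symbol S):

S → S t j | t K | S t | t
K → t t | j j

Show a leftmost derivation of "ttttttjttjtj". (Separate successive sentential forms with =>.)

S => Stj   [S → S t j]
Stj => Stjtj   [S → S t j]
Stjtj => Sttjtj   [S → S t]
Sttjtj => Stjttjtj   [S → S t j]
Stjttjtj => Sttjttjtj   [S → S t]
Sttjttjtj => Stttjttjtj   [S → S t]
Stttjttjtj => tKtttjttjtj   [S → t K]
tKtttjttjtj => ttttttjttjtj   [K → t t]

S => Stj => Stjtj => Sttjtj => Stjttjtj => Sttjttjtj => Stttjttjtj => tKtttjttjtj => ttttttjttjtj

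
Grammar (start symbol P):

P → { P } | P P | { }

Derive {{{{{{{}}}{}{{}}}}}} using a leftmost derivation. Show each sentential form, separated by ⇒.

P⇒{P}⇒{{P}}⇒{{{P}}}⇒{{{{P}}}}⇒{{{{PP}}}}⇒{{{{{P}P}}}}⇒{{{{{{P}}P}}}}⇒{{{{{{{}}}P}}}}⇒{{{{{{{}}}PP}}}}⇒{{{{{{{}}}{}P}}}}⇒{{{{{{{}}}{}{P}}}}}⇒{{{{{{{}}}{}{{}}}}}}

P ⇒ {P}   [P → { P }]
{P} ⇒ {{P}}   [P → { P }]
{{P}} ⇒ {{{P}}}   [P → { P }]
{{{P}}} ⇒ {{{{P}}}}   [P → { P }]
{{{{P}}}} ⇒ {{{{PP}}}}   [P → P P]
{{{{PP}}}} ⇒ {{{{{P}P}}}}   [P → { P }]
{{{{{P}P}}}} ⇒ {{{{{{P}}P}}}}   [P → { P }]
{{{{{{P}}P}}}} ⇒ {{{{{{{}}}P}}}}   [P → { }]
{{{{{{{}}}P}}}} ⇒ {{{{{{{}}}PP}}}}   [P → P P]
{{{{{{{}}}PP}}}} ⇒ {{{{{{{}}}{}P}}}}   [P → { }]
{{{{{{{}}}{}P}}}} ⇒ {{{{{{{}}}{}{P}}}}}   [P → { P }]
{{{{{{{}}}{}{P}}}}} ⇒ {{{{{{{}}}{}{{}}}}}}   [P → { }]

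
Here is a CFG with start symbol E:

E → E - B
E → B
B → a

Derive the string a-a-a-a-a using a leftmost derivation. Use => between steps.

E=>E-B=>E-B-B=>E-B-B-B=>E-B-B-B-B=>B-B-B-B-B=>a-B-B-B-B=>a-a-B-B-B=>a-a-a-B-B=>a-a-a-a-B=>a-a-a-a-a

E => E-B   [E → E - B]
E-B => E-B-B   [E → E - B]
E-B-B => E-B-B-B   [E → E - B]
E-B-B-B => E-B-B-B-B   [E → E - B]
E-B-B-B-B => B-B-B-B-B   [E → B]
B-B-B-B-B => a-B-B-B-B   [B → a]
a-B-B-B-B => a-a-B-B-B   [B → a]
a-a-B-B-B => a-a-a-B-B   [B → a]
a-a-a-B-B => a-a-a-a-B   [B → a]
a-a-a-a-B => a-a-a-a-a   [B → a]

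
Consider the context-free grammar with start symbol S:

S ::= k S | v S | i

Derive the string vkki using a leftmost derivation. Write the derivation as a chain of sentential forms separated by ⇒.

S ⇒ vS   [S ::= v S]
vS ⇒ vkS   [S ::= k S]
vkS ⇒ vkkS   [S ::= k S]
vkkS ⇒ vkki   [S ::= i]

S ⇒ vS ⇒ vkS ⇒ vkkS ⇒ vkki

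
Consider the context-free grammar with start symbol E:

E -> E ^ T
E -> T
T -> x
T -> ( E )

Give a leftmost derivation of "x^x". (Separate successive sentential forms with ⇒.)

E ⇒ E^T   [E -> E ^ T]
E^T ⇒ T^T   [E -> T]
T^T ⇒ x^T   [T -> x]
x^T ⇒ x^x   [T -> x]

E⇒E^T⇒T^T⇒x^T⇒x^x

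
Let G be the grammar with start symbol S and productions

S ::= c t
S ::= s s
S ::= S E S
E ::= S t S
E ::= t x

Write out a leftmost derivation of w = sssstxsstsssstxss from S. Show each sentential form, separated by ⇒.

S⇒SES⇒SESES⇒ssESES⇒ssStSSES⇒ssSEStSSES⇒ssssEStSSES⇒sssstxStSSES⇒sssstxsstSSES⇒sssstxsstssSES⇒sssstxsstssssES⇒sssstxsstsssstxS⇒sssstxsstsssstxss

S ⇒ SES   [S ::= S E S]
SES ⇒ SESES   [S ::= S E S]
SESES ⇒ ssESES   [S ::= s s]
ssESES ⇒ ssStSSES   [E ::= S t S]
ssStSSES ⇒ ssSEStSSES   [S ::= S E S]
ssSEStSSES ⇒ ssssEStSSES   [S ::= s s]
ssssEStSSES ⇒ sssstxStSSES   [E ::= t x]
sssstxStSSES ⇒ sssstxsstSSES   [S ::= s s]
sssstxsstSSES ⇒ sssstxsstssSES   [S ::= s s]
sssstxsstssSES ⇒ sssstxsstssssES   [S ::= s s]
sssstxsstssssES ⇒ sssstxsstsssstxS   [E ::= t x]
sssstxsstsssstxS ⇒ sssstxsstsssstxss   [S ::= s s]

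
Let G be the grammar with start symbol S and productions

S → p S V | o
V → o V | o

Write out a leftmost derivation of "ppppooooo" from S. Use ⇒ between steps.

S ⇒ pSV ⇒ ppSVV ⇒ pppSVVV ⇒ ppppSVVVV ⇒ ppppoVVVV ⇒ ppppooVVV ⇒ ppppoooVV ⇒ ppppooooV ⇒ ppppooooo

S ⇒ pSV   [S → p S V]
pSV ⇒ ppSVV   [S → p S V]
ppSVV ⇒ pppSVVV   [S → p S V]
pppSVVV ⇒ ppppSVVVV   [S → p S V]
ppppSVVVV ⇒ ppppoVVVV   [S → o]
ppppoVVVV ⇒ ppppooVVV   [V → o]
ppppooVVV ⇒ ppppoooVV   [V → o]
ppppoooVV ⇒ ppppooooV   [V → o]
ppppooooV ⇒ ppppooooo   [V → o]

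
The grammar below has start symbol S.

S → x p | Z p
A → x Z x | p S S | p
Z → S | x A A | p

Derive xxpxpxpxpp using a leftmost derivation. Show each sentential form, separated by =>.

S => Zp => xAAp => xxZxAp => xxpxAp => xxpxpSSp => xxpxpxpSp => xxpxpxpxpp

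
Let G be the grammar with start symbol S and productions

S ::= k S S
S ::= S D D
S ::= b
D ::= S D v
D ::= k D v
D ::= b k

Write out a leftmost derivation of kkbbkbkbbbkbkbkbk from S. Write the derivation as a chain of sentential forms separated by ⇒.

S ⇒ SDD ⇒ SDDDD ⇒ kSSDDDD ⇒ kkSSSDDDD ⇒ kkSDDSSDDDD ⇒ kkbDDSSDDDD ⇒ kkbbkDSSDDDD ⇒ kkbbkbkSSDDDD ⇒ kkbbkbkbSDDDD ⇒ kkbbkbkbbDDDD ⇒ kkbbkbkbbbkDDD ⇒ kkbbkbkbbbkbkDD ⇒ kkbbkbkbbbkbkbkD ⇒ kkbbkbkbbbkbkbkbk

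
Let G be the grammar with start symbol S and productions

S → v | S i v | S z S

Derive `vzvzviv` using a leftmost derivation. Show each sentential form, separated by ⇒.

S⇒Siv⇒SzSiv⇒SzSzSiv⇒vzSzSiv⇒vzvzSiv⇒vzvzviv

S ⇒ Siv   [S → S i v]
Siv ⇒ SzSiv   [S → S z S]
SzSiv ⇒ SzSzSiv   [S → S z S]
SzSzSiv ⇒ vzSzSiv   [S → v]
vzSzSiv ⇒ vzvzSiv   [S → v]
vzvzSiv ⇒ vzvzviv   [S → v]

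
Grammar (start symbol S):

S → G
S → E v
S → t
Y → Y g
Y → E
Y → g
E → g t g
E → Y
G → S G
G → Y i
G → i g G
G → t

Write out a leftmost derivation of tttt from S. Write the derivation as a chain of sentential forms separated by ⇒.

S ⇒ G ⇒ SG ⇒ GG ⇒ SGG ⇒ tGG ⇒ tSGG ⇒ ttGG ⇒ tttG ⇒ tttt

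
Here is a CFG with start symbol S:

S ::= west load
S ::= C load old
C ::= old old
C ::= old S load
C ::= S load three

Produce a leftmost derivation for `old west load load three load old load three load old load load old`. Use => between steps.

S => C load old => old S load load old => old C load old load load old => old S load three load old load load old => old C load old load three load old load load old => old S load three load old load three load old load load old => old west load load three load old load three load old load load old

S => C load old   [S ::= C load old]
C load old => old S load load old   [C ::= old S load]
old S load load old => old C load old load load old   [S ::= C load old]
old C load old load load old => old S load three load old load load old   [C ::= S load three]
old S load three load old load load old => old C load old load three load old load load old   [S ::= C load old]
old C load old load three load old load load old => old S load three load old load three load old load load old   [C ::= S load three]
old S load three load old load three load old load load old => old west load load three load old load three load old load load old   [S ::= west load]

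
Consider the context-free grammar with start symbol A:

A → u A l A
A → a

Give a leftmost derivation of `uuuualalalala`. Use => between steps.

A => uAlA => uuAlAlA => uuuAlAlAlA => uuuuAlAlAlAlA => uuuualAlAlAlA => uuuualalAlAlA => uuuualalalAlA => uuuualalalalA => uuuualalalala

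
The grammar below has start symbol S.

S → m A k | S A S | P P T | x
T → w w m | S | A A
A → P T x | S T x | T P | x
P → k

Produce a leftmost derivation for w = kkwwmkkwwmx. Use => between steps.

S => PPT   [S → P P T]
PPT => kPT   [P → k]
kPT => kkT   [P → k]
kkT => kkAA   [T → A A]
kkAA => kkTPA   [A → T P]
kkTPA => kkwwmPA   [T → w w m]
kkwwmPA => kkwwmkA   [P → k]
kkwwmkA => kkwwmkPTx   [A → P T x]
kkwwmkPTx => kkwwmkkTx   [P → k]
kkwwmkkTx => kkwwmkkwwmx   [T → w w m]

S => PPT => kPT => kkT => kkAA => kkTPA => kkwwmPA => kkwwmkA => kkwwmkPTx => kkwwmkkTx => kkwwmkkwwmx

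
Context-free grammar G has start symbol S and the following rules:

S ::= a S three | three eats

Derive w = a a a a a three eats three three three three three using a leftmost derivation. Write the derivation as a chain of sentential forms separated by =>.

S => a S three => a a S three three => a a a S three three three => a a a a S three three three three => a a a a a S three three three three three => a a a a a three eats three three three three three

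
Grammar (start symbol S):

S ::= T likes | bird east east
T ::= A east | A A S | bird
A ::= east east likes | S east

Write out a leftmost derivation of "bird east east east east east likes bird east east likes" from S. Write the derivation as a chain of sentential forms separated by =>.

S => T likes => A A S likes => S east A S likes => bird east east east A S likes => bird east east east east east likes S likes => bird east east east east east likes bird east east likes

S => T likes   [S ::= T likes]
T likes => A A S likes   [T ::= A A S]
A A S likes => S east A S likes   [A ::= S east]
S east A S likes => bird east east east A S likes   [S ::= bird east east]
bird east east east A S likes => bird east east east east east likes S likes   [A ::= east east likes]
bird east east east east east likes S likes => bird east east east east east likes bird east east likes   [S ::= bird east east]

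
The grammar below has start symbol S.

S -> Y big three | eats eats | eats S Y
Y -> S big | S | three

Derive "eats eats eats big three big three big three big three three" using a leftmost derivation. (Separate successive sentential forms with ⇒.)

S ⇒ eats S Y ⇒ eats Y big three Y ⇒ eats S big three Y ⇒ eats Y big three big three Y ⇒ eats S big three big three Y ⇒ eats Y big three big three big three Y ⇒ eats S big three big three big three Y ⇒ eats Y big three big three big three big three Y ⇒ eats S big three big three big three big three Y ⇒ eats eats eats big three big three big three big three Y ⇒ eats eats eats big three big three big three big three three

S ⇒ eats S Y   [S -> eats S Y]
eats S Y ⇒ eats Y big three Y   [S -> Y big three]
eats Y big three Y ⇒ eats S big three Y   [Y -> S]
eats S big three Y ⇒ eats Y big three big three Y   [S -> Y big three]
eats Y big three big three Y ⇒ eats S big three big three Y   [Y -> S]
eats S big three big three Y ⇒ eats Y big three big three big three Y   [S -> Y big three]
eats Y big three big three big three Y ⇒ eats S big three big three big three Y   [Y -> S]
eats S big three big three big three Y ⇒ eats Y big three big three big three big three Y   [S -> Y big three]
eats Y big three big three big three big three Y ⇒ eats S big three big three big three big three Y   [Y -> S]
eats S big three big three big three big three Y ⇒ eats eats eats big three big three big three big three Y   [S -> eats eats]
eats eats eats big three big three big three big three Y ⇒ eats eats eats big three big three big three big three three   [Y -> three]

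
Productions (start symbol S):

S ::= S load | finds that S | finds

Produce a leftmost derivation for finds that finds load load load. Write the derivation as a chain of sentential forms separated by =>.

S => S load => S load load => S load load load => finds that S load load load => finds that finds load load load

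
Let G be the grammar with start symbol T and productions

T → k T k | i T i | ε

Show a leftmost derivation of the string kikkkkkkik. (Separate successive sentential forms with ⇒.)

T ⇒ kTk ⇒ kiTik ⇒ kikTkik ⇒ kikkTkkik ⇒ kikkkTkkkik ⇒ kikkkkkkik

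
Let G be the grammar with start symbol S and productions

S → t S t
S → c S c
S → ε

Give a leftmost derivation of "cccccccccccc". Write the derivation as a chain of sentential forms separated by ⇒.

S ⇒ cSc ⇒ ccScc ⇒ cccSccc ⇒ ccccScccc ⇒ cccccSccccc ⇒ ccccccScccccc ⇒ cccccccccccc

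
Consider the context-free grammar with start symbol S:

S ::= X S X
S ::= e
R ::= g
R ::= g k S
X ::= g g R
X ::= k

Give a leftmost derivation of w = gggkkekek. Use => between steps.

S=>XSX=>ggRSX=>gggkSSX=>gggkXSXSX=>gggkkSXSX=>gggkkeXSX=>gggkkekSX=>gggkkekeX=>gggkkekek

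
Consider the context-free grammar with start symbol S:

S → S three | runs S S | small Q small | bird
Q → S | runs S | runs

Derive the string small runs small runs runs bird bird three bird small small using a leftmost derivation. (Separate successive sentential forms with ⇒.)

S ⇒ small Q small ⇒ small runs S small ⇒ small runs small Q small small ⇒ small runs small S small small ⇒ small runs small runs S S small small ⇒ small runs small runs S three S small small ⇒ small runs small runs runs S S three S small small ⇒ small runs small runs runs bird S three S small small ⇒ small runs small runs runs bird bird three S small small ⇒ small runs small runs runs bird bird three bird small small

S ⇒ small Q small   [S → small Q small]
small Q small ⇒ small runs S small   [Q → runs S]
small runs S small ⇒ small runs small Q small small   [S → small Q small]
small runs small Q small small ⇒ small runs small S small small   [Q → S]
small runs small S small small ⇒ small runs small runs S S small small   [S → runs S S]
small runs small runs S S small small ⇒ small runs small runs S three S small small   [S → S three]
small runs small runs S three S small small ⇒ small runs small runs runs S S three S small small   [S → runs S S]
small runs small runs runs S S three S small small ⇒ small runs small runs runs bird S three S small small   [S → bird]
small runs small runs runs bird S three S small small ⇒ small runs small runs runs bird bird three S small small   [S → bird]
small runs small runs runs bird bird three S small small ⇒ small runs small runs runs bird bird three bird small small   [S → bird]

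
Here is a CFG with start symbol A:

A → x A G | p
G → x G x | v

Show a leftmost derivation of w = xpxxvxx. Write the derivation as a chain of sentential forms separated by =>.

A => xAG => xpG => xpxGx => xpxxGxx => xpxxvxx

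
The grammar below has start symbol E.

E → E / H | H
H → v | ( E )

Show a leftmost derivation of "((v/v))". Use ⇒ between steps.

E ⇒ H ⇒ (E) ⇒ (H) ⇒ ((E)) ⇒ ((E/H)) ⇒ ((H/H)) ⇒ ((v/H)) ⇒ ((v/v))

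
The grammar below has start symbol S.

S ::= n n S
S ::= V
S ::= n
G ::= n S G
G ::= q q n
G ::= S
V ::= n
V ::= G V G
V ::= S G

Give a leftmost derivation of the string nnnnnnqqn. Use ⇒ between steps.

S⇒V⇒GVG⇒nSGVG⇒nnGVG⇒nnSVG⇒nnnnSVG⇒nnnnVVG⇒nnnnnVG⇒nnnnnnG⇒nnnnnnqqn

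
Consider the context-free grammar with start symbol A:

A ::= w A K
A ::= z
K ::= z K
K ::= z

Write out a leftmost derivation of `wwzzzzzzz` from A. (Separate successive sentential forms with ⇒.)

A⇒wAK⇒wwAKK⇒wwzKK⇒wwzzK⇒wwzzzK⇒wwzzzzK⇒wwzzzzzK⇒wwzzzzzzK⇒wwzzzzzzz

A ⇒ wAK   [A ::= w A K]
wAK ⇒ wwAKK   [A ::= w A K]
wwAKK ⇒ wwzKK   [A ::= z]
wwzKK ⇒ wwzzK   [K ::= z]
wwzzK ⇒ wwzzzK   [K ::= z K]
wwzzzK ⇒ wwzzzzK   [K ::= z K]
wwzzzzK ⇒ wwzzzzzK   [K ::= z K]
wwzzzzzK ⇒ wwzzzzzzK   [K ::= z K]
wwzzzzzzK ⇒ wwzzzzzzz   [K ::= z]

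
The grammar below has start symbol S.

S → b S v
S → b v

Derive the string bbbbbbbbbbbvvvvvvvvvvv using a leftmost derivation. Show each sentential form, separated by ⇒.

S ⇒ bSv   [S → b S v]
bSv ⇒ bbSvv   [S → b S v]
bbSvv ⇒ bbbSvvv   [S → b S v]
bbbSvvv ⇒ bbbbSvvvv   [S → b S v]
bbbbSvvvv ⇒ bbbbbSvvvvv   [S → b S v]
bbbbbSvvvvv ⇒ bbbbbbSvvvvvv   [S → b S v]
bbbbbbSvvvvvv ⇒ bbbbbbbSvvvvvvv   [S → b S v]
bbbbbbbSvvvvvvv ⇒ bbbbbbbbSvvvvvvvv   [S → b S v]
bbbbbbbbSvvvvvvvv ⇒ bbbbbbbbbSvvvvvvvvv   [S → b S v]
bbbbbbbbbSvvvvvvvvv ⇒ bbbbbbbbbbSvvvvvvvvvv   [S → b S v]
bbbbbbbbbbSvvvvvvvvvv ⇒ bbbbbbbbbbbvvvvvvvvvvv   [S → b v]

S ⇒ bSv ⇒ bbSvv ⇒ bbbSvvv ⇒ bbbbSvvvv ⇒ bbbbbSvvvvv ⇒ bbbbbbSvvvvvv ⇒ bbbbbbbSvvvvvvv ⇒ bbbbbbbbSvvvvvvvv ⇒ bbbbbbbbbSvvvvvvvvv ⇒ bbbbbbbbbbSvvvvvvvvvv ⇒ bbbbbbbbbbbvvvvvvvvvvv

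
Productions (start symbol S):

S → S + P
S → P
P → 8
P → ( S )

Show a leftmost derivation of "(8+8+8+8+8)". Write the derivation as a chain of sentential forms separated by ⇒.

S ⇒ P ⇒ (S) ⇒ (S+P) ⇒ (S+P+P) ⇒ (S+P+P+P) ⇒ (S+P+P+P+P) ⇒ (P+P+P+P+P) ⇒ (8+P+P+P+P) ⇒ (8+8+P+P+P) ⇒ (8+8+8+P+P) ⇒ (8+8+8+8+P) ⇒ (8+8+8+8+8)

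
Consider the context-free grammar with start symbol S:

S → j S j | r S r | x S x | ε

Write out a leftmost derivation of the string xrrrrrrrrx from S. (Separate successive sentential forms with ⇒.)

S⇒xSx⇒xrSrx⇒xrrSrrx⇒xrrrSrrrx⇒xrrrrSrrrrx⇒xrrrrrrrrx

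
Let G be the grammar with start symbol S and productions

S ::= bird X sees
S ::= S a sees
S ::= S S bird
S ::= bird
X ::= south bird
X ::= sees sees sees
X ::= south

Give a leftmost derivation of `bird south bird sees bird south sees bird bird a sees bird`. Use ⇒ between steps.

S ⇒ S S bird ⇒ bird X sees S bird ⇒ bird south bird sees S bird ⇒ bird south bird sees S a sees bird ⇒ bird south bird sees S S bird a sees bird ⇒ bird south bird sees bird X sees S bird a sees bird ⇒ bird south bird sees bird south sees S bird a sees bird ⇒ bird south bird sees bird south sees bird bird a sees bird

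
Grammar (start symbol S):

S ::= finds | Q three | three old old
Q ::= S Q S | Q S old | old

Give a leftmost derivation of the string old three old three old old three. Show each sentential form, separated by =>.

S => Q three   [S ::= Q three]
Q three => S Q S three   [Q ::= S Q S]
S Q S three => Q three Q S three   [S ::= Q three]
Q three Q S three => old three Q S three   [Q ::= old]
old three Q S three => old three old S three   [Q ::= old]
old three old S three => old three old three old old three   [S ::= three old old]

S => Q three => S Q S three => Q three Q S three => old three Q S three => old three old S three => old three old three old old three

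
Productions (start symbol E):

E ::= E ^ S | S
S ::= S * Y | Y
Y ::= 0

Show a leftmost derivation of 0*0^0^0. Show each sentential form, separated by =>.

E => E^S => E^S^S => S^S^S => S*Y^S^S => Y*Y^S^S => 0*Y^S^S => 0*0^S^S => 0*0^Y^S => 0*0^0^S => 0*0^0^Y => 0*0^0^0

E => E^S   [E ::= E ^ S]
E^S => E^S^S   [E ::= E ^ S]
E^S^S => S^S^S   [E ::= S]
S^S^S => S*Y^S^S   [S ::= S * Y]
S*Y^S^S => Y*Y^S^S   [S ::= Y]
Y*Y^S^S => 0*Y^S^S   [Y ::= 0]
0*Y^S^S => 0*0^S^S   [Y ::= 0]
0*0^S^S => 0*0^Y^S   [S ::= Y]
0*0^Y^S => 0*0^0^S   [Y ::= 0]
0*0^0^S => 0*0^0^Y   [S ::= Y]
0*0^0^Y => 0*0^0^0   [Y ::= 0]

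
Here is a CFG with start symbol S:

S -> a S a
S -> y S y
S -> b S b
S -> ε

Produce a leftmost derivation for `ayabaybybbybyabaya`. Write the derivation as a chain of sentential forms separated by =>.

S=>aSa=>aySya=>ayaSaya=>ayabSbaya=>ayabaSabaya=>ayabaySyabaya=>ayabaybSbyabaya=>ayabaybySybyabaya=>ayabaybybSbybyabaya=>ayabaybybbybyabaya

S => aSa   [S -> a S a]
aSa => aySya   [S -> y S y]
aySya => ayaSaya   [S -> a S a]
ayaSaya => ayabSbaya   [S -> b S b]
ayabSbaya => ayabaSabaya   [S -> a S a]
ayabaSabaya => ayabaySyabaya   [S -> y S y]
ayabaySyabaya => ayabaybSbyabaya   [S -> b S b]
ayabaybSbyabaya => ayabaybySybyabaya   [S -> y S y]
ayabaybySybyabaya => ayabaybybSbybyabaya   [S -> b S b]
ayabaybybSbybyabaya => ayabaybybbybyabaya   [S -> ε]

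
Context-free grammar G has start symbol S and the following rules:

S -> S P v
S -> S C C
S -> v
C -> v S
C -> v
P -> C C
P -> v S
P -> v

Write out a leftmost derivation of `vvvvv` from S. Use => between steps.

S => SCC => SPvCC => vPvCC => vvvCC => vvvvC => vvvvv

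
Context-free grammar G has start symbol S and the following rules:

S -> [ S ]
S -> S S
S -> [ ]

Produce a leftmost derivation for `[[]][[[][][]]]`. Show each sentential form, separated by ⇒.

S ⇒ SS   [S -> S S]
SS ⇒ [S]S   [S -> [ S ]]
[S]S ⇒ [[]]S   [S -> [ ]]
[[]]S ⇒ [[]][S]   [S -> [ S ]]
[[]][S] ⇒ [[]][[S]]   [S -> [ S ]]
[[]][[S]] ⇒ [[]][[SS]]   [S -> S S]
[[]][[SS]] ⇒ [[]][[SSS]]   [S -> S S]
[[]][[SSS]] ⇒ [[]][[[]SS]]   [S -> [ ]]
[[]][[[]SS]] ⇒ [[]][[[][]S]]   [S -> [ ]]
[[]][[[][]S]] ⇒ [[]][[[][][]]]   [S -> [ ]]

S⇒SS⇒[S]S⇒[[]]S⇒[[]][S]⇒[[]][[S]]⇒[[]][[SS]]⇒[[]][[SSS]]⇒[[]][[[]SS]]⇒[[]][[[][]S]]⇒[[]][[[][][]]]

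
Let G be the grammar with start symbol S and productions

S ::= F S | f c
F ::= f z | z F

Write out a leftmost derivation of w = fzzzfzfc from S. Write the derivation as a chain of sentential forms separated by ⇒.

S ⇒ FS ⇒ fzS ⇒ fzFS ⇒ fzzFS ⇒ fzzzFS ⇒ fzzzfzS ⇒ fzzzfzfc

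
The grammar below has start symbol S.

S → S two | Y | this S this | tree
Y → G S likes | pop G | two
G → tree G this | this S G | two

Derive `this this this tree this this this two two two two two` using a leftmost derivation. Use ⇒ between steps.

S ⇒ S two ⇒ S two two ⇒ S two two two ⇒ S two two two two ⇒ S two two two two two ⇒ this S this two two two two two ⇒ this this S this this two two two two two ⇒ this this this S this this this two two two two two ⇒ this this this tree this this this two two two two two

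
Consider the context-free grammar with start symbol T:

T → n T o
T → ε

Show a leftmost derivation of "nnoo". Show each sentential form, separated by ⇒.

T ⇒ nTo ⇒ nnToo ⇒ nnoo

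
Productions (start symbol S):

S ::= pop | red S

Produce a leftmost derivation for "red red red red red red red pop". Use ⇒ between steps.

S ⇒ red S   [S ::= red S]
red S ⇒ red red S   [S ::= red S]
red red S ⇒ red red red S   [S ::= red S]
red red red S ⇒ red red red red S   [S ::= red S]
red red red red S ⇒ red red red red red S   [S ::= red S]
red red red red red S ⇒ red red red red red red S   [S ::= red S]
red red red red red red S ⇒ red red red red red red red S   [S ::= red S]
red red red red red red red S ⇒ red red red red red red red pop   [S ::= pop]

S ⇒ red S ⇒ red red S ⇒ red red red S ⇒ red red red red S ⇒ red red red red red S ⇒ red red red red red red S ⇒ red red red red red red red S ⇒ red red red red red red red pop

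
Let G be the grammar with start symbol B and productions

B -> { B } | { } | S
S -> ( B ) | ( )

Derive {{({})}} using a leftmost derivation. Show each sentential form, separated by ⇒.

B ⇒ {B} ⇒ {{B}} ⇒ {{S}} ⇒ {{(B)}} ⇒ {{({})}}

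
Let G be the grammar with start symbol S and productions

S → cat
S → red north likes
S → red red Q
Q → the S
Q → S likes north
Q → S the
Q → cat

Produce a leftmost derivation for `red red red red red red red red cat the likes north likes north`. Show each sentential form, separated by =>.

S => red red Q => red red S likes north => red red red red Q likes north => red red red red S likes north likes north => red red red red red red Q likes north likes north => red red red red red red S the likes north likes north => red red red red red red red red Q the likes north likes north => red red red red red red red red cat the likes north likes north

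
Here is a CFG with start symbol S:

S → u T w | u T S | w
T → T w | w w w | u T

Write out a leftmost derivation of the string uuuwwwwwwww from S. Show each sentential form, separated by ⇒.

S ⇒ uTw   [S → u T w]
uTw ⇒ uTww   [T → T w]
uTww ⇒ uuTww   [T → u T]
uuTww ⇒ uuTwww   [T → T w]
uuTwww ⇒ uuTwwww   [T → T w]
uuTwwww ⇒ uuuTwwww   [T → u T]
uuuTwwww ⇒ uuuTwwwww   [T → T w]
uuuTwwwww ⇒ uuuwwwwwwww   [T → w w w]

S ⇒ uTw ⇒ uTww ⇒ uuTww ⇒ uuTwww ⇒ uuTwwww ⇒ uuuTwwww ⇒ uuuTwwwww ⇒ uuuwwwwwwww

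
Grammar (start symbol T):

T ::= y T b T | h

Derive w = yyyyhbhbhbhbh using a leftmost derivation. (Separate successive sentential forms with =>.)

T => yTbT   [T ::= y T b T]
yTbT => yyTbTbT   [T ::= y T b T]
yyTbTbT => yyyTbTbTbT   [T ::= y T b T]
yyyTbTbTbT => yyyyTbTbTbTbT   [T ::= y T b T]
yyyyTbTbTbTbT => yyyyhbTbTbTbT   [T ::= h]
yyyyhbTbTbTbT => yyyyhbhbTbTbT   [T ::= h]
yyyyhbhbTbTbT => yyyyhbhbhbTbT   [T ::= h]
yyyyhbhbhbTbT => yyyyhbhbhbhbT   [T ::= h]
yyyyhbhbhbhbT => yyyyhbhbhbhbh   [T ::= h]

T=>yTbT=>yyTbTbT=>yyyTbTbTbT=>yyyyTbTbTbTbT=>yyyyhbTbTbTbT=>yyyyhbhbTbTbT=>yyyyhbhbhbTbT=>yyyyhbhbhbhbT=>yyyyhbhbhbhbh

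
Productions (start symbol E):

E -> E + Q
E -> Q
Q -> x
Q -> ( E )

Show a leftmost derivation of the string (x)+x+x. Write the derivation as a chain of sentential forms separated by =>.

E => E+Q   [E -> E + Q]
E+Q => E+Q+Q   [E -> E + Q]
E+Q+Q => Q+Q+Q   [E -> Q]
Q+Q+Q => (E)+Q+Q   [Q -> ( E )]
(E)+Q+Q => (Q)+Q+Q   [E -> Q]
(Q)+Q+Q => (x)+Q+Q   [Q -> x]
(x)+Q+Q => (x)+x+Q   [Q -> x]
(x)+x+Q => (x)+x+x   [Q -> x]

E => E+Q => E+Q+Q => Q+Q+Q => (E)+Q+Q => (Q)+Q+Q => (x)+Q+Q => (x)+x+Q => (x)+x+x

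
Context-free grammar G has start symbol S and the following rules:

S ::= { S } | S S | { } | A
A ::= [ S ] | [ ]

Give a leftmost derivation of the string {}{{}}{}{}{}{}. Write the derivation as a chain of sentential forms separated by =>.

S => SS   [S ::= S S]
SS => {}S   [S ::= { }]
{}S => {}SS   [S ::= S S]
{}SS => {}SSS   [S ::= S S]
{}SSS => {}SSSS   [S ::= S S]
{}SSSS => {}{S}SSS   [S ::= { S }]
{}{S}SSS => {}{{}}SSS   [S ::= { }]
{}{{}}SSS => {}{{}}SSSS   [S ::= S S]
{}{{}}SSSS => {}{{}}{}SSS   [S ::= { }]
{}{{}}{}SSS => {}{{}}{}{}SS   [S ::= { }]
{}{{}}{}{}SS => {}{{}}{}{}{}S   [S ::= { }]
{}{{}}{}{}{}S => {}{{}}{}{}{}{}   [S ::= { }]

S=>SS=>{}S=>{}SS=>{}SSS=>{}SSSS=>{}{S}SSS=>{}{{}}SSS=>{}{{}}SSSS=>{}{{}}{}SSS=>{}{{}}{}{}SS=>{}{{}}{}{}{}S=>{}{{}}{}{}{}{}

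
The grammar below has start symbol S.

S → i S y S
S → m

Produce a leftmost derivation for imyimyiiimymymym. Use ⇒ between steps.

S⇒iSyS⇒imyS⇒imyiSyS⇒imyimyS⇒imyimyiSyS⇒imyimyiiSySyS⇒imyimyiiiSySySyS⇒imyimyiiimySySyS⇒imyimyiiimymySyS⇒imyimyiiimymymyS⇒imyimyiiimymymym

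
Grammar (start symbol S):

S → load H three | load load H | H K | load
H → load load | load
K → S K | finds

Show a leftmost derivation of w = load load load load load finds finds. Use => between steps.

S => H K => load K => load S K => load H K K => load load K K => load load S K K => load load load load H K K => load load load load load K K => load load load load load finds K => load load load load load finds finds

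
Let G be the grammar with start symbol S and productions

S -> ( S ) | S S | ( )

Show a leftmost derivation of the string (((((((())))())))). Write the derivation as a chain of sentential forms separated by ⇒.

S ⇒ (S)   [S -> ( S )]
(S) ⇒ ((S))   [S -> ( S )]
((S)) ⇒ (((S)))   [S -> ( S )]
(((S))) ⇒ ((((S))))   [S -> ( S )]
((((S)))) ⇒ ((((SS))))   [S -> S S]
((((SS)))) ⇒ (((((S)S))))   [S -> ( S )]
(((((S)S)))) ⇒ ((((((S))S))))   [S -> ( S )]
((((((S))S)))) ⇒ (((((((S)))S))))   [S -> ( S )]
(((((((S)))S)))) ⇒ (((((((())))S))))   [S -> ( )]
(((((((())))S)))) ⇒ (((((((())))()))))   [S -> ( )]

S ⇒ (S) ⇒ ((S)) ⇒ (((S))) ⇒ ((((S)))) ⇒ ((((SS)))) ⇒ (((((S)S)))) ⇒ ((((((S))S)))) ⇒ (((((((S)))S)))) ⇒ (((((((())))S)))) ⇒ (((((((())))()))))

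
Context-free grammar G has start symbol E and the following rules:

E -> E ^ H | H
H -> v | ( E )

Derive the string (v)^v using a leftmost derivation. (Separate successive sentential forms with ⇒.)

E ⇒ E^H   [E -> E ^ H]
E^H ⇒ H^H   [E -> H]
H^H ⇒ (E)^H   [H -> ( E )]
(E)^H ⇒ (H)^H   [E -> H]
(H)^H ⇒ (v)^H   [H -> v]
(v)^H ⇒ (v)^v   [H -> v]

E ⇒ E^H ⇒ H^H ⇒ (E)^H ⇒ (H)^H ⇒ (v)^H ⇒ (v)^v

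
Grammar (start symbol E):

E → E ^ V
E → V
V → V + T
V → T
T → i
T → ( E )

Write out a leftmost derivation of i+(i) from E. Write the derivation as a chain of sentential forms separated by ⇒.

E ⇒ V   [E → V]
V ⇒ V+T   [V → V + T]
V+T ⇒ T+T   [V → T]
T+T ⇒ i+T   [T → i]
i+T ⇒ i+(E)   [T → ( E )]
i+(E) ⇒ i+(V)   [E → V]
i+(V) ⇒ i+(T)   [V → T]
i+(T) ⇒ i+(i)   [T → i]

E⇒V⇒V+T⇒T+T⇒i+T⇒i+(E)⇒i+(V)⇒i+(T)⇒i+(i)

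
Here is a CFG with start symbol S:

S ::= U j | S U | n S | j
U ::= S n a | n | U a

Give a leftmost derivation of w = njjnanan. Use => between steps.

S => SU => SUU => SUUU => UjUUU => njUUU => njSnaUU => njjnaUU => njjnaUaU => njjnanaU => njjnanan

S => SU   [S ::= S U]
SU => SUU   [S ::= S U]
SUU => SUUU   [S ::= S U]
SUUU => UjUUU   [S ::= U j]
UjUUU => njUUU   [U ::= n]
njUUU => njSnaUU   [U ::= S n a]
njSnaUU => njjnaUU   [S ::= j]
njjnaUU => njjnaUaU   [U ::= U a]
njjnaUaU => njjnanaU   [U ::= n]
njjnanaU => njjnanan   [U ::= n]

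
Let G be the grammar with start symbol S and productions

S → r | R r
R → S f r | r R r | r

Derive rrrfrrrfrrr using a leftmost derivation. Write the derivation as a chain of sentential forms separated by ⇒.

S ⇒ Rr   [S → R r]
Rr ⇒ rRrr   [R → r R r]
rRrr ⇒ rSfrrr   [R → S f r]
rSfrrr ⇒ rRrfrrr   [S → R r]
rRrfrrr ⇒ rrRrrfrrr   [R → r R r]
rrRrrfrrr ⇒ rrSfrrrfrrr   [R → S f r]
rrSfrrrfrrr ⇒ rrrfrrrfrrr   [S → r]

S ⇒ Rr ⇒ rRrr ⇒ rSfrrr ⇒ rRrfrrr ⇒ rrRrrfrrr ⇒ rrSfrrrfrrr ⇒ rrrfrrrfrrr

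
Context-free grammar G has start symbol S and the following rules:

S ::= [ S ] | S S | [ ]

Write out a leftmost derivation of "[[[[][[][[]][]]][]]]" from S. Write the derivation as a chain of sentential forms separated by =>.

S => [S] => [[S]] => [[SS]] => [[[S]S]] => [[[SS]S]] => [[[[]S]S]] => [[[[][S]]S]] => [[[[][SS]]S]] => [[[[][[]S]]S]] => [[[[][[]SS]]S]] => [[[[][[][S]S]]S]] => [[[[][[][[]]S]]S]] => [[[[][[][[]][]]]S]] => [[[[][[][[]][]]][]]]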